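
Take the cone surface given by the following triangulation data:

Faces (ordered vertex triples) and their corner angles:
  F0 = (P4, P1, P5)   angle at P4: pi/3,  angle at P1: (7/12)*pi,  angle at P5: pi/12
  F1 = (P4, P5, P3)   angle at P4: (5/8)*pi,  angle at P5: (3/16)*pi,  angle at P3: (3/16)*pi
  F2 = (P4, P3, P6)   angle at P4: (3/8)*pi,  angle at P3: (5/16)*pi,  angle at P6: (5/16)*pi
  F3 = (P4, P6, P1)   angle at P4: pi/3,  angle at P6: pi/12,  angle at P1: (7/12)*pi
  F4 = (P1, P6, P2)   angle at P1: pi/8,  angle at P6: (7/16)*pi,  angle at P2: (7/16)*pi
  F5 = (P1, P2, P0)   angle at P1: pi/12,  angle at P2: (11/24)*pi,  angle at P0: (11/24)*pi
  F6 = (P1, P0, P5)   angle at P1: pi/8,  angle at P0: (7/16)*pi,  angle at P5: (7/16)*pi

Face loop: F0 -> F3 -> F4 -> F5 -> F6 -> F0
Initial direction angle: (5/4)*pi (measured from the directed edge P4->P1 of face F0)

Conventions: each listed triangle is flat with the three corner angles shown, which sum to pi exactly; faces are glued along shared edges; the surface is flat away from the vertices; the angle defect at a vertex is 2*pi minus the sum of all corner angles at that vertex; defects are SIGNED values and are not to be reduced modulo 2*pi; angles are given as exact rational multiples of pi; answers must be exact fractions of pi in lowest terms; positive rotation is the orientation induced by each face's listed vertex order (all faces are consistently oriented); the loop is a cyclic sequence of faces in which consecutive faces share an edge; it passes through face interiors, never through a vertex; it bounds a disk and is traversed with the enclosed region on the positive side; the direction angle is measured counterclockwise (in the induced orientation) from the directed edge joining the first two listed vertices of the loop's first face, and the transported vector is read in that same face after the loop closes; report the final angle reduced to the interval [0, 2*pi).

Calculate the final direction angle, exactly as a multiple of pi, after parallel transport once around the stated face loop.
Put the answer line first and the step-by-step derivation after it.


Answer: final direction angle = (7/4)*pi

enclosed vertex P1: corner angles sum to (3/2)*pi, defect = 2*pi - (3/2)*pi = pi/2
summing the enclosed defects onto the initial angle, mod 2*pi in the induced orientation:
final angle = (5/4)*pi + pi/2 = (7/4)*pi (mod 2*pi)


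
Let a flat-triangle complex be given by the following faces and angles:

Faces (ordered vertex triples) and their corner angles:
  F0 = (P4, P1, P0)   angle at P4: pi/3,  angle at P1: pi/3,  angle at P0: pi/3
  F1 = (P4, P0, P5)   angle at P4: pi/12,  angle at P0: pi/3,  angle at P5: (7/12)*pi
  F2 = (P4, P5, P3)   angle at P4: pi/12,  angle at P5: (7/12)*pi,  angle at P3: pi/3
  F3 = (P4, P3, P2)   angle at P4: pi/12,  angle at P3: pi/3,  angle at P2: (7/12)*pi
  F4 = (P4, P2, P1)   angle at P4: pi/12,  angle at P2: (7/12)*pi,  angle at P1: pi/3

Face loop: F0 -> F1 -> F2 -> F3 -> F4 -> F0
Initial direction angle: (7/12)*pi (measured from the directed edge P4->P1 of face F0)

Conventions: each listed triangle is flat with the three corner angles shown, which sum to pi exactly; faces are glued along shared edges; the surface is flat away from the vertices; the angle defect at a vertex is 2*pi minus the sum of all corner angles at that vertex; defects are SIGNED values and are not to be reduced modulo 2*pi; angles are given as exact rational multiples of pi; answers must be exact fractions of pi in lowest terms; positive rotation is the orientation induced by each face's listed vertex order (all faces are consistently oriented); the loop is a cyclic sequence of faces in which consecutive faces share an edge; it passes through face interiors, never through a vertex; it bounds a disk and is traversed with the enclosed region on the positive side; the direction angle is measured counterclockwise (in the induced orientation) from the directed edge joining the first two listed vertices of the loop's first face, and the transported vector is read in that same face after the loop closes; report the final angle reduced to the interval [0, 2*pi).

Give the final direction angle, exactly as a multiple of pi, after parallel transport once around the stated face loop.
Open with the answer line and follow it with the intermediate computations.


Answer: final direction angle = (23/12)*pi

enclosed vertex P4: corner angles sum to (2/3)*pi, defect = 2*pi - (2/3)*pi = (4/3)*pi
the rotation equals the total enclosed defect, so the final angle is initial + defects (mod 2*pi)
final angle = (7/12)*pi + (4/3)*pi = (23/12)*pi (mod 2*pi)


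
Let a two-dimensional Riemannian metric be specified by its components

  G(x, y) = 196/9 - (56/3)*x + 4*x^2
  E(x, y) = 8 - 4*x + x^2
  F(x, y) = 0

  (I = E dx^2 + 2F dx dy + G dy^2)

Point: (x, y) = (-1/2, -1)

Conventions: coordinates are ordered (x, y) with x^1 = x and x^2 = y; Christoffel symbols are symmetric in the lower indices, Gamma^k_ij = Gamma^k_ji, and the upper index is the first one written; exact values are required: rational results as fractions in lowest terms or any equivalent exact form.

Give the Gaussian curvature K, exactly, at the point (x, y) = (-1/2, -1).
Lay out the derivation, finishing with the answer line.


E = 41/4, F = 0, G = 289/9, EG - F^2 = 11849/36 at the point
E_x = -5, E_y = 0, F_x = 0, F_y = 0, G_x = -68/3, G_y = 0
E_yy = 0, F_xy = 0, G_xx = 8
Compute both Brioschi determinants and normalise by (EG - F^2)^2.
M1 = [[-E_yy/2 + F_xy - G_xx/2, E_x/2, F_x - E_y/2], [F_y - G_x/2, E, F], [G_y/2, F, G]] = [[-4, -5/2, 0], [34/3, 41/4, 0], [0, 0, 289/9]]; det M1 = -10982/27
M2 = [[0, E_y/2, G_x/2], [E_y/2, E, F], [G_x/2, F, G]] = [[0, 0, -34/3], [0, 41/4, 0], [-34/3, 0, 289/9]]; det M2 = -11849/9
det M1 - det M2 = 24565/27; K = 24565/27 / (11849/36)^2 = 240/28577

Answer: K = 240/28577


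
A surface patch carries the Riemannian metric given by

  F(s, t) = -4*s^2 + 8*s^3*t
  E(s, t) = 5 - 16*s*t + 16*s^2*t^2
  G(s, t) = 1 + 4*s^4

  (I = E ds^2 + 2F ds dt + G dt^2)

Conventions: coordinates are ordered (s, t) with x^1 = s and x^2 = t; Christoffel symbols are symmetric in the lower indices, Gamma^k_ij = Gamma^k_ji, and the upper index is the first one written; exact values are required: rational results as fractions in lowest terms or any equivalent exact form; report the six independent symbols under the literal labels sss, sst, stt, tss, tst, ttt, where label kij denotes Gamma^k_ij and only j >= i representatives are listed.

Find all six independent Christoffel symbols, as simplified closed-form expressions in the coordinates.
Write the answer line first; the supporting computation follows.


Answer: Gamma_sss = (16*s*t^2 - 8*t)/(4*s^4 + 16*s^2*t^2 - 16*s*t + 5), Gamma_sst = (16*s^2*t - 8*s)/(4*s^4 + 16*s^2*t^2 - 16*s*t + 5), Gamma_stt = 0, Gamma_tss = 8*s^2*t/(4*s^4 + 16*s^2*t^2 - 16*s*t + 5), Gamma_tst = 8*s^3/(4*s^4 + 16*s^2*t^2 - 16*s*t + 5), Gamma_ttt = 0

E = 5 - 16*s*t + 16*s^2*t^2; F = -4*s^2 + 8*s^3*t; G = 1 + 4*s^4
Gamma^k_ij = (1/2) g^{kl} (d_i g_jl + d_j g_il - d_l g_ij), with g^inv = (1/(EG-F^2)) [[G, -F], [-F, E]]
first partials: E_s = -16*t + 32*s*t^2, E_t = -16*s + 32*s^2*t, F_s = -8*s + 24*s^2*t, F_t = 8*s^3, G_s = 16*s^3, G_t = 0
D = EG - F^2 = 5 - 16*s*t + 16*s^2*t^2 + 4*s^4
expanded: Gamma^s_ss = (G E_s - 2F F_s + F E_t)/(2D), Gamma^s_st = (G E_t - F G_s)/(2D), Gamma^s_tt = (2G F_t - G G_s - F G_t)/(2D), Gamma^t_ss = (2E F_s - E E_t - F E_s)/(2D), Gamma^t_st = (E G_s - F E_t)/(2D), Gamma^t_tt = (E G_t - 2F F_t + F G_s)/(2D); substitute and cancel common factors


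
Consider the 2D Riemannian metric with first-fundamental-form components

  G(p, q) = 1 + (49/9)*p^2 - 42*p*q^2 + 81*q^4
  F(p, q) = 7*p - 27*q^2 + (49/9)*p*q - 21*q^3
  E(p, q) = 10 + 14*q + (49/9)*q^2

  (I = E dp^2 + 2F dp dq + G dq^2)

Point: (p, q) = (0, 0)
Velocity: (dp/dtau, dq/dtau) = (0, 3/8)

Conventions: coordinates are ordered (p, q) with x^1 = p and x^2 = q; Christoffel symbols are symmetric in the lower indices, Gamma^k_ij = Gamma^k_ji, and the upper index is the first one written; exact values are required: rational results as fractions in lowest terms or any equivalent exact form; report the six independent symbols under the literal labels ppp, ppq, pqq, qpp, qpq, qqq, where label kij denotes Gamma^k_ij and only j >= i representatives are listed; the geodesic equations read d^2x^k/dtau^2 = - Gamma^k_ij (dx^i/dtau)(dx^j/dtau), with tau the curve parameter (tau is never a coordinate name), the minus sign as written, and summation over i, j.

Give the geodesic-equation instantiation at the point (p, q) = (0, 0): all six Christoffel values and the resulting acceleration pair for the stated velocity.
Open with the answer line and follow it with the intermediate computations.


Answer: Gamma_ppp = 0, Gamma_ppq = 7/10, Gamma_pqq = 0, Gamma_qpp = 0, Gamma_qpq = 0, Gamma_qqq = 0; accelerations (d^2p/dtau^2, d^2q/dtau^2) = (0, 0)

E = 10, F = 0, G = 1 at the point
E_p = 0, E_q = 14, F_p = 7, F_q = 0, G_p = 0, G_q = 0
EG - F^2 = 10;  g^inv = (1/10) * [[1, 0], [0, 10]]
first-kind symbols [ij,l] = (1/2)(d_i g_jl + d_j g_il - d_l g_ij): [pp,p] = E_p/2 = 0, [pp,q] = F_p - E_q/2 = 0, [pq,p] = E_q/2 = 7, [pq,q] = G_p/2 = 0, [qq,p] = F_q - G_p/2 = 0, [qq,q] = G_q/2 = 0
Gamma^p_ij = (G*[ij,p] - F*[ij,q])/(EG - F^2), Gamma^q_ij = (E*[ij,q] - F*[ij,p])/(EG - F^2)
Gamma_ppp = 0, Gamma_ppq = 7/10, Gamma_pqq = 0, Gamma_qpp = 0, Gamma_qpq = 0, Gamma_qqq = 0
d^2p/dtau^2 = -(Gamma_ppp*(0)^2 + 2*Gamma_ppq*(0)*(3/8) + Gamma_pqq*(3/8)^2) = 0
d^2q/dtau^2 = -(Gamma_qpp*(0)^2 + 2*Gamma_qpq*(0)*(3/8) + Gamma_qqq*(3/8)^2) = 0


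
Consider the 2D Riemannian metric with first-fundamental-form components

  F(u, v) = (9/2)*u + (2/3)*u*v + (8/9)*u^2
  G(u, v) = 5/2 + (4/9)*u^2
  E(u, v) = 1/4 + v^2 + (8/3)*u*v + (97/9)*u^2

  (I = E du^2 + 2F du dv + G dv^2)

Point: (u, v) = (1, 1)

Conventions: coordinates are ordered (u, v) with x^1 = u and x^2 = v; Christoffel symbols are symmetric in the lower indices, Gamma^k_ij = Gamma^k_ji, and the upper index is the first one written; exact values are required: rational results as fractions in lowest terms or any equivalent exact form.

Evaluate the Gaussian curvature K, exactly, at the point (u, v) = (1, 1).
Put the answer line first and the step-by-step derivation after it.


Answer: K = -2472/225625

E = 529/36, F = 109/18, G = 53/18, EG - F^2 = 475/72 at the point
E_u = 218/9, E_v = 14/3, F_u = 125/18, F_v = 2/3, G_u = 8/9, G_v = 0
E_vv = 2, F_uv = 2/3, G_uu = 8/9
K follows from Brioschi's formula, (det M1 - det M2)/(EG - F^2)^2.
M1 = [[-E_vv/2 + F_uv - G_uu/2, E_u/2, F_u - E_v/2], [F_v - G_u/2, E, F], [G_v/2, F, G]] = [[-7/9, 109/9, 83/18], [2/9, 529/36, 109/18], [0, 109/18, 53/18]]; det M1 = -39953/5832
M2 = [[0, E_v/2, G_u/2], [E_v/2, E, F], [G_u/2, F, G]] = [[0, 7/3, 4/9], [7/3, 529/36, 109/18], [4/9, 109/18, 53/18]]; det M2 = -9293/1458
det M1 - det M2 = -103/216; K = -103/216 / (475/72)^2 = -2472/225625


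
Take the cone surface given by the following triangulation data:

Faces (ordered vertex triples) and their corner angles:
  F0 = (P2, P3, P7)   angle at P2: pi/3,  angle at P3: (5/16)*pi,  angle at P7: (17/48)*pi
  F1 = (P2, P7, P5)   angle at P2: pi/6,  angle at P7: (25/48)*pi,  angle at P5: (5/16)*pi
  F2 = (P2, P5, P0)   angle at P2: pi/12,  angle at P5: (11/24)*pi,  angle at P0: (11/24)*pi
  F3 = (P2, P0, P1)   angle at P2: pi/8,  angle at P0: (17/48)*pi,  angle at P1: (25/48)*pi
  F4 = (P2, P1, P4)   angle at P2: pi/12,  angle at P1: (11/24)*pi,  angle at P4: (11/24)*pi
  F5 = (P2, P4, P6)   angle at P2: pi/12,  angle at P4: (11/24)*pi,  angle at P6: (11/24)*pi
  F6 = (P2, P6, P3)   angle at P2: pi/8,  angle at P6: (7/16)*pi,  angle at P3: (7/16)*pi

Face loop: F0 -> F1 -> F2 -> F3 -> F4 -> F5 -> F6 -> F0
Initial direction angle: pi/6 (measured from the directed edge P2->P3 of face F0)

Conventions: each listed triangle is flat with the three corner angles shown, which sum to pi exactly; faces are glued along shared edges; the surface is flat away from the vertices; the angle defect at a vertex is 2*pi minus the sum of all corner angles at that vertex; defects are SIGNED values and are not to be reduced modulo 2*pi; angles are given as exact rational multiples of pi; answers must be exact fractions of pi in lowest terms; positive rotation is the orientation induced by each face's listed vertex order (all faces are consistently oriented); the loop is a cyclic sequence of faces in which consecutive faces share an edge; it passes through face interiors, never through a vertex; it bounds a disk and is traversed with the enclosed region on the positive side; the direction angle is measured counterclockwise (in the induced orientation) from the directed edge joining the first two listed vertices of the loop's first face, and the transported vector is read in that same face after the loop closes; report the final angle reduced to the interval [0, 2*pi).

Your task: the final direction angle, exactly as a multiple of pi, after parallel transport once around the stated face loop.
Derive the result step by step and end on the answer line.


enclosed vertex P2: corner angles sum to pi, defect = 2*pi - pi = pi
summing the enclosed defects onto the initial angle, mod 2*pi in the induced orientation:
final angle = pi/6 + pi = (7/6)*pi (mod 2*pi)

Answer: final direction angle = (7/6)*pi


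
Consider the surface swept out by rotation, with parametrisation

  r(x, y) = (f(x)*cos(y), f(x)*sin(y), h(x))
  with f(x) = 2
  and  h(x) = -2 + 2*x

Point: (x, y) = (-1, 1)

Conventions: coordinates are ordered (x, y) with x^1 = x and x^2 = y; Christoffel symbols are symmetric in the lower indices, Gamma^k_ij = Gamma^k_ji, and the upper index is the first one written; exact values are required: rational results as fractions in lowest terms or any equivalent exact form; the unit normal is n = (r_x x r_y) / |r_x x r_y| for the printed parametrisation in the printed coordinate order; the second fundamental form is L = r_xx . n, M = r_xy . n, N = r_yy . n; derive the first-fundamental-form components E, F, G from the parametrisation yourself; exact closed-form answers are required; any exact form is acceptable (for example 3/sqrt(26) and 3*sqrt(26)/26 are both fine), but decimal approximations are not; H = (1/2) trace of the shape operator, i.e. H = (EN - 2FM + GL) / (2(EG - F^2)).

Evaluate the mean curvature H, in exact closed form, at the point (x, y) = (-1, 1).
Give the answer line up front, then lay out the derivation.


Answer: H = 1/4

f = 2, f' = 0, f'' = 0, h' = 2, h'' = 0
E = 4, F = 0, G = 4; answer radicand W^2 = 4
unnormalised second-form numerators: l = 0, m = 0, n = 4; L = l/sqrt(4), and similarly M = m/sqrt(W^2), N = n/sqrt(W^2)
H = (E*n - 2*F*m + G*l) / (2*(EG - F^2)*sqrt(W^2)); E*n - 2*F*m + G*l = 16, EG - F^2 = 16, so H = (1/2)/sqrt(4)


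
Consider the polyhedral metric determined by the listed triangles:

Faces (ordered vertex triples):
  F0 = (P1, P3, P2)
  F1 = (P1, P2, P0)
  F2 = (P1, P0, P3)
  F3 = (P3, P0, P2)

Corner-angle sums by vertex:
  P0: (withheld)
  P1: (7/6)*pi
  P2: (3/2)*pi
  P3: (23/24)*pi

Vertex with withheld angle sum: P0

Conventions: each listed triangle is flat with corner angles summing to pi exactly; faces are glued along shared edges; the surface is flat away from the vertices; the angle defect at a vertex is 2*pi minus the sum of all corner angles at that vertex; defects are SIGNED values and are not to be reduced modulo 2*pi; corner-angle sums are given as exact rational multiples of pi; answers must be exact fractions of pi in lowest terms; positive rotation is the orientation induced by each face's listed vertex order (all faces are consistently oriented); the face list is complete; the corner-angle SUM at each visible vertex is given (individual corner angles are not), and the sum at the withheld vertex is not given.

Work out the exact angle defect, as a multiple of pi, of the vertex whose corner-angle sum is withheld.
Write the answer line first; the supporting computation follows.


Answer: defect(P0) = (13/8)*pi

V = 4, E = 6, F = 4; chi = V - E + F = 2
Gauss-Bonnet: total defect = 2*pi*chi = 4*pi; visible defects sum to (19/8)*pi


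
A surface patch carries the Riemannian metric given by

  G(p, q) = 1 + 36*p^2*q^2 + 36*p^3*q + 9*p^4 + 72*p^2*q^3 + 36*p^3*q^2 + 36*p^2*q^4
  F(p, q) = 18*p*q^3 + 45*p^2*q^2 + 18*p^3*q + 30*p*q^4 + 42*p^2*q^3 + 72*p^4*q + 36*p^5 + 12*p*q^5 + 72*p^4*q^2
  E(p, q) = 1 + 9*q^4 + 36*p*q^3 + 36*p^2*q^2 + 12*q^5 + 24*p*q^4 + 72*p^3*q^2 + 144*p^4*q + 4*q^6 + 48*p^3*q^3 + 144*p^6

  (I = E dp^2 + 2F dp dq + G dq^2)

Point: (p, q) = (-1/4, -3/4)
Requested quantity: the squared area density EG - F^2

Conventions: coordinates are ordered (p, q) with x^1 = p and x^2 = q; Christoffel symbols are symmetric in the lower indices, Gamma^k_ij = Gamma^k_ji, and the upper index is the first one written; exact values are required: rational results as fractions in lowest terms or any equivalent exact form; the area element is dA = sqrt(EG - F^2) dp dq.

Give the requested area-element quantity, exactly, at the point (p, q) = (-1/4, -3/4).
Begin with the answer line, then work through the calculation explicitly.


Answer: EG - F^2 = 2249/512

E = 4273/1024, F = 855/1024, G = 1249/1024; EG - F^2 = 2249/512


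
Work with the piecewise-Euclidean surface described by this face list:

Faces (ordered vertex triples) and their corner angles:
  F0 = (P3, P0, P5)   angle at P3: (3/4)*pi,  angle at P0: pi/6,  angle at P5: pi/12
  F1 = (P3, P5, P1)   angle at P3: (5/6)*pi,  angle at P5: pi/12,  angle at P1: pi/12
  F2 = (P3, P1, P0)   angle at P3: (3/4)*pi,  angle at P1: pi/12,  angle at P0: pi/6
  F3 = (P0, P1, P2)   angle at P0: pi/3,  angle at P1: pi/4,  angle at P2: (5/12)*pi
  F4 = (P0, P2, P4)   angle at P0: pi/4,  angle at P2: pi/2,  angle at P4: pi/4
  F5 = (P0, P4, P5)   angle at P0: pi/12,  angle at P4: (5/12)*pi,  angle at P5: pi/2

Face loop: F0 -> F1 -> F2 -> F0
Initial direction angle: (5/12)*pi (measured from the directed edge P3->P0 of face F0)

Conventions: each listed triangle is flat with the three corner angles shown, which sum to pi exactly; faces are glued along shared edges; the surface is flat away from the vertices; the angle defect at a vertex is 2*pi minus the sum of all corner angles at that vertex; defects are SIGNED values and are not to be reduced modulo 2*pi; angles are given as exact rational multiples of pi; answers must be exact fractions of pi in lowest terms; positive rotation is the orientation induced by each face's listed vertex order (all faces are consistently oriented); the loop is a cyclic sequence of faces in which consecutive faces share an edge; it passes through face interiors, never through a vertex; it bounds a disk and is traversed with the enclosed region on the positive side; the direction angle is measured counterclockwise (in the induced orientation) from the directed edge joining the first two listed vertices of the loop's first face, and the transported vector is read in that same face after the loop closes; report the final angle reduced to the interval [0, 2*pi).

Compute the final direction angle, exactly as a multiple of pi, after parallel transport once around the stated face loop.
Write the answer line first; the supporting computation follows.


Answer: final direction angle = pi/12

enclosed vertex P3: corner angles sum to (7/3)*pi, defect = 2*pi - (7/3)*pi = -pi/3
by Gauss-Bonnet the loop rotates the vector by the enclosed defect sum (positive orientation, mod 2*pi)
final angle = (5/12)*pi - pi/3 = pi/12 (mod 2*pi)


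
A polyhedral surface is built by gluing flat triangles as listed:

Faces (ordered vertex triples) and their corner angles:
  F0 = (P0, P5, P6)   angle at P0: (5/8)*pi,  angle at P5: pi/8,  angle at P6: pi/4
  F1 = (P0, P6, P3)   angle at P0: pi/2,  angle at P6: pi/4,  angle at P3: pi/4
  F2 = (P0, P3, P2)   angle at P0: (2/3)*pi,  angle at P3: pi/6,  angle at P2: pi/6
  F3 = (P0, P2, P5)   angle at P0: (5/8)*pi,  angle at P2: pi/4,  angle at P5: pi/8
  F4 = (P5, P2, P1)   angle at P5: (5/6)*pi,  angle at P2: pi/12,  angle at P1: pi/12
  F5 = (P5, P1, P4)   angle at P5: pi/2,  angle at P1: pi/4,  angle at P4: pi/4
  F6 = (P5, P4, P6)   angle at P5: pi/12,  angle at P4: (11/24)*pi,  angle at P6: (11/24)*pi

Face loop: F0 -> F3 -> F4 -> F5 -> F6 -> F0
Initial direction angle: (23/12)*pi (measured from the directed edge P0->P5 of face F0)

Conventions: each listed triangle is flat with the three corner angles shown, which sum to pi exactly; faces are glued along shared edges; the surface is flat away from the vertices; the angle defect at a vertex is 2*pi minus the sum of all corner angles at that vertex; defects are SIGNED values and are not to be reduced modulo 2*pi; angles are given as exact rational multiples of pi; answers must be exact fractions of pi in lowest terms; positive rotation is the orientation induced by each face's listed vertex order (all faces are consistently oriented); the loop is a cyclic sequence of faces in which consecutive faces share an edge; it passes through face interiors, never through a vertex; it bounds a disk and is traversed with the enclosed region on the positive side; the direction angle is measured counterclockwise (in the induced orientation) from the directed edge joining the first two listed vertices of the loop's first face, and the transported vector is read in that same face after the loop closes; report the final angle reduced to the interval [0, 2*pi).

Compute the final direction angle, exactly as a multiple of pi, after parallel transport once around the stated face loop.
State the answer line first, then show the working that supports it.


Answer: final direction angle = pi/4

enclosed vertex P5: corner angles sum to (5/3)*pi, defect = 2*pi - (5/3)*pi = pi/3
the rotation equals the total enclosed defect, so the final angle is initial + defects (mod 2*pi)
final angle = (23/12)*pi + pi/3 = pi/4 (mod 2*pi)


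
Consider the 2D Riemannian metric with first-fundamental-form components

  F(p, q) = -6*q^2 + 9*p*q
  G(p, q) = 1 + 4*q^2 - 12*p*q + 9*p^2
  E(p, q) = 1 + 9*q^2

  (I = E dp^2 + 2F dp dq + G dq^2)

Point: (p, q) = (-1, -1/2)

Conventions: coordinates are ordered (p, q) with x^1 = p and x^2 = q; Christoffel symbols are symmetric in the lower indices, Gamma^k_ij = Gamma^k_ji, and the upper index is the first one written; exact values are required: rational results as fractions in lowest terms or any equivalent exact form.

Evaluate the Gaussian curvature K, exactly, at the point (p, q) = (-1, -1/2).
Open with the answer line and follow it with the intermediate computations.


Answer: K = -144/841

E = 13/4, F = 3, G = 5, EG - F^2 = 29/4 at the point
E_p = 0, E_q = -9, F_p = -9/2, F_q = -3, G_p = -12, G_q = 8
E_qq = 18, F_pq = 9, G_pp = 18
Compute both Brioschi determinants and normalise by (EG - F^2)^2.
M1 = [[-E_qq/2 + F_pq - G_pp/2, E_p/2, F_p - E_q/2], [F_q - G_p/2, E, F], [G_q/2, F, G]] = [[-9, 0, 0], [3, 13/4, 3], [4, 3, 5]]; det M1 = -261/4
M2 = [[0, E_q/2, G_p/2], [E_q/2, E, F], [G_p/2, F, G]] = [[0, -9/2, -6], [-9/2, 13/4, 3], [-6, 3, 5]]; det M2 = -225/4
det M1 - det M2 = -9; K = -9 / (29/4)^2 = -144/841


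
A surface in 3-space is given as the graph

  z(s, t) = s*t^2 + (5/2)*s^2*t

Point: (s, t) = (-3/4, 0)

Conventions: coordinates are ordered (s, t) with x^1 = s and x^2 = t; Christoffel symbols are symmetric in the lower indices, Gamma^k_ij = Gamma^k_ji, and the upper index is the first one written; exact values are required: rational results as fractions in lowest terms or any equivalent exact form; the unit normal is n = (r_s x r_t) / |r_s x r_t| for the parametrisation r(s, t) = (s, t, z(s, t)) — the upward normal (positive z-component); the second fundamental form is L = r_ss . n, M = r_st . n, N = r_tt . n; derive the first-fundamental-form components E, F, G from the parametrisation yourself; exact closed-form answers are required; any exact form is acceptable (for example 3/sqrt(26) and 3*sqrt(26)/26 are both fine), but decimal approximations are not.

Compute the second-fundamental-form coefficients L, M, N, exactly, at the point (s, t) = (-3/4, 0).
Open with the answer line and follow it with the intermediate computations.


Answer: L = 0, M = -120*sqrt(3049)/3049, N = -48*sqrt(3049)/3049

z_s = 0, z_t = 45/32, z_ss = 0, z_st = -15/4, z_tt = -3/2
E = 1, F = 0, G = 3049/1024; answer radicand W^2 = 3049/1024
unnormalised second-form numerators: l = 0, m = -15/4, n = -3/2; L = l/sqrt(3049/1024), and similarly M = m/sqrt(W^2), N = n/sqrt(W^2)


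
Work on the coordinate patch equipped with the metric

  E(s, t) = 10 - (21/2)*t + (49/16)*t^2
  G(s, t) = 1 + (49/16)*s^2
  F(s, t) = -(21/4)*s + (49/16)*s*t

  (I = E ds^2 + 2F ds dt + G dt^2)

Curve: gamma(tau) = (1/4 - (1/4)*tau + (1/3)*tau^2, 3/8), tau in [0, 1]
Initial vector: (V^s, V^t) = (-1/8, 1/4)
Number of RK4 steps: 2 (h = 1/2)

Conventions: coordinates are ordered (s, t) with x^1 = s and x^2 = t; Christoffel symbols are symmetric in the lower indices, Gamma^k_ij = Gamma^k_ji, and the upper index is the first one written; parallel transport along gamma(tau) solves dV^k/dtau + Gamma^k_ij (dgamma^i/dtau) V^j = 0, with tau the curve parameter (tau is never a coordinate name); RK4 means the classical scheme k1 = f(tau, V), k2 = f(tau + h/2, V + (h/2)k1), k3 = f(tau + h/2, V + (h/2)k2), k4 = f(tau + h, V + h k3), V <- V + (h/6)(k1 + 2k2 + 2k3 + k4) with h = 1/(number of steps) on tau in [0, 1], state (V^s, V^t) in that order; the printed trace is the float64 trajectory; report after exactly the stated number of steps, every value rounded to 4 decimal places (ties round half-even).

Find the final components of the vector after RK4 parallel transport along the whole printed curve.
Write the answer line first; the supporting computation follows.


Answer: V^s = -0.1124, V^t = 0.2473

gamma'(tau) = (-1/4 + (2/3)*tau, 0); f(tau, V)^k = -Gamma^k_ij(gamma(tau)) gamma'^i(tau) V^j; h = 1/2; intermediate values shown to 6 dp
curve data and Christoffel symbols at the stage parameters:
  tau = 0.000000: gamma = (0.250000, 0.375000), gamma' = (-0.250000, 0.000000); Gamma_sss = 0.000000, Gamma_sst = -0.613587, Gamma_stt = 0.000000, Gamma_tss = 0.000000, Gamma_tst = 0.114536, Gamma_ttt = 0.000000
  tau = 0.250000: gamma = (0.208333, 0.375000), gamma' = (-0.083333, 0.000000); Gamma_sss = 0.000000, Gamma_sst = -0.619002, Gamma_stt = 0.000000, Gamma_tss = 0.000000, Gamma_tst = 0.096289, Gamma_ttt = 0.000000
  tau = 0.500000: gamma = (0.208333, 0.375000), gamma' = (0.083333, 0.000000); Gamma_sss = 0.000000, Gamma_sst = -0.619002, Gamma_stt = 0.000000, Gamma_tss = 0.000000, Gamma_tst = 0.096289, Gamma_ttt = 0.000000
  tau = 0.750000: gamma = (0.250000, 0.375000), gamma' = (0.250000, 0.000000); Gamma_sss = 0.000000, Gamma_sst = -0.613587, Gamma_stt = 0.000000, Gamma_tss = 0.000000, Gamma_tst = 0.114536, Gamma_ttt = 0.000000
  tau = 1.000000: gamma = (0.333333, 0.375000), gamma' = (0.416667, 0.000000); Gamma_sss = 0.000000, Gamma_sst = -0.600219, Gamma_stt = 0.000000, Gamma_tss = 0.000000, Gamma_tst = 0.149388, Gamma_ttt = 0.000000
step 0: V^s = -0.1250, V^t = 0.2500
step 1: k1 = (-0.038349, 0.007159), k2 = (-0.012988, 0.002020), k3 = (-0.012922, 0.002010), k4 = (0.012948, -0.002014); V <- V + (h/6)(k1 + 2k2 + 2k3 + k4): V^s = -0.1314, V^t = 0.2511
step 2: k1 = (0.012953, -0.002015), k2 = (0.038441, -0.007176), k3 = (0.038243, -0.007139), k4 = (0.061905, -0.015408); V <- V + (h/6)(k1 + 2k2 + 2k3 + k4): V^s = -0.1124, V^t = 0.2473


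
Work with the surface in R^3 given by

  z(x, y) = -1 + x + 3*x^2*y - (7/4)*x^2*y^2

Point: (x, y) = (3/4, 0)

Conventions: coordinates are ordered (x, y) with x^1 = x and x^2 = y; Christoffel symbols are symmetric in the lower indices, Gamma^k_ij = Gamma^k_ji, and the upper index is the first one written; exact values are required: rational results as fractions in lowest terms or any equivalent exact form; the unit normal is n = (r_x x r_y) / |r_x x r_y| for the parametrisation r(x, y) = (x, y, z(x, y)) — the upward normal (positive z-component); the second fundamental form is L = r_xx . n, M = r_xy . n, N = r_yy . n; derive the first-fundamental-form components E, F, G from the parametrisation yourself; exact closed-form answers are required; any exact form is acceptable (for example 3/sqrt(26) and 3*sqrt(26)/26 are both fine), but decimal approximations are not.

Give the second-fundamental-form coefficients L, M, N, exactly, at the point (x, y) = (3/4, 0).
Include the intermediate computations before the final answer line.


z_x = 1, z_y = 27/16, z_xx = 0, z_xy = 9/2, z_yy = -63/32
E = 2, F = 27/16, G = 985/256; answer radicand W^2 = 1241/256
unnormalised second-form numerators: l = 0, m = 9/2, n = -63/32; L = l/sqrt(1241/256), and similarly M = m/sqrt(W^2), N = n/sqrt(W^2)

Answer: L = 0, M = 72*sqrt(1241)/1241, N = -63*sqrt(1241)/2482


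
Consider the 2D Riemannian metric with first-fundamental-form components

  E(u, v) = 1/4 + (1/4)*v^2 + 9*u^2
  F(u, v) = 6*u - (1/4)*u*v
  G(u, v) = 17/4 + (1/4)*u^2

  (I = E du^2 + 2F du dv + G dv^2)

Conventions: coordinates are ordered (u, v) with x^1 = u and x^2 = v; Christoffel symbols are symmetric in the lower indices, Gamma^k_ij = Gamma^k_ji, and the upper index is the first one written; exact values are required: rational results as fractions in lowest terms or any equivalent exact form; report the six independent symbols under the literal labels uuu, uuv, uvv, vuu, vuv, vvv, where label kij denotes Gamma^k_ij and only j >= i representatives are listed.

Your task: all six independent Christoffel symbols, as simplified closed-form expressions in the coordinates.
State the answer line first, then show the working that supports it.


Answer: Gamma_uuu = (36*u^3 - 2*u*v^2 + 72*u*v + 36*u)/(36*u^4 + 48*u^2*v + 37*u^2 + 17*v^2 + 17), Gamma_uuv = (2*u^2*v - 24*u^2 + 17*v)/(36*u^4 + 48*u^2*v + 37*u^2 + 17*v^2 + 17), Gamma_uvv = (-2*u^3 - 34*u)/(36*u^4 + 48*u^2*v + 37*u^2 + 17*v^2 + 17), Gamma_vuu = (-36*u^2*v - 2*v^3 + 24*v^2 - 2*v + 24)/(36*u^4 + 48*u^2*v + 37*u^2 + 17*v^2 + 17), Gamma_vuv = (36*u^3 + 2*u*v^2 - 24*u*v + u)/(36*u^4 + 48*u^2*v + 37*u^2 + 17*v^2 + 17), Gamma_vvv = (-2*u^2*v + 48*u^2)/(36*u^4 + 48*u^2*v + 37*u^2 + 17*v^2 + 17)

E = 1/4 + (1/4)*v^2 + 9*u^2; F = 6*u - (1/4)*u*v; G = 17/4 + (1/4)*u^2
Gamma^k_ij = (1/2) g^{kl} (d_i g_jl + d_j g_il - d_l g_ij), with g^inv = (1/(EG-F^2)) [[G, -F], [-F, E]]
first partials: E_u = 18*u, E_v = (1/2)*v, F_u = 6 - (1/4)*v, F_v = -(1/4)*u, G_u = (1/2)*u, G_v = 0
D = EG - F^2 = 17/16 + (17/16)*v^2 + (37/16)*u^2 + 3*u^2*v + (9/4)*u^4
expanded: Gamma^u_uu = (G E_u - 2F F_u + F E_v)/(2D), Gamma^u_uv = (G E_v - F G_u)/(2D), Gamma^u_vv = (2G F_v - G G_u - F G_v)/(2D), Gamma^v_uu = (2E F_u - E E_v - F E_u)/(2D), Gamma^v_uv = (E G_u - F E_v)/(2D), Gamma^v_vv = (E G_v - 2F F_v + F G_u)/(2D); substitute and cancel common factors


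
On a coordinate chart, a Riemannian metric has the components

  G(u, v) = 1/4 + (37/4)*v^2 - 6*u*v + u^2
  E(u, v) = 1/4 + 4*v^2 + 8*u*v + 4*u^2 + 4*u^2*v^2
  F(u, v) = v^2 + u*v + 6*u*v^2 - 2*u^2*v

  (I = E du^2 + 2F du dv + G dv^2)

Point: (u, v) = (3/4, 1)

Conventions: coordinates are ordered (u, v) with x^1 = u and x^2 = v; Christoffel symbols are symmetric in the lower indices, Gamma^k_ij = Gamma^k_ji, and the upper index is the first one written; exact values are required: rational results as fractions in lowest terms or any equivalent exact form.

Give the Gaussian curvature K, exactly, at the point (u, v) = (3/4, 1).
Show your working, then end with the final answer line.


E = 59/4, F = 41/8, G = 89/16, EG - F^2 = 1785/32 at the point
E_u = 20, E_v = 37/2, F_u = 4, F_v = 85/8, G_u = -9/2, G_v = 14
E_vv = 25/2, F_uv = 10, G_uu = 2
Compute both Brioschi determinants and normalise by (EG - F^2)^2.
M1 = [[-E_vv/2 + F_uv - G_uu/2, E_u/2, F_u - E_v/2], [F_v - G_u/2, E, F], [G_v/2, F, G]] = [[11/4, 10, -21/4], [103/8, 59/4, 41/8], [7, 41/8, 89/16]]; det M1 = -2145/256
M2 = [[0, E_v/2, G_u/2], [E_v/2, E, F], [G_u/2, F, G]] = [[0, 37/4, -9/4], [37/4, 59/4, 41/8], [-9/4, 41/8, 89/16]]; det M2 = -195569/256
det M1 - det M2 = 12089/16; K = 12089/16 / (1785/32)^2 = 110528/455175

Answer: K = 110528/455175


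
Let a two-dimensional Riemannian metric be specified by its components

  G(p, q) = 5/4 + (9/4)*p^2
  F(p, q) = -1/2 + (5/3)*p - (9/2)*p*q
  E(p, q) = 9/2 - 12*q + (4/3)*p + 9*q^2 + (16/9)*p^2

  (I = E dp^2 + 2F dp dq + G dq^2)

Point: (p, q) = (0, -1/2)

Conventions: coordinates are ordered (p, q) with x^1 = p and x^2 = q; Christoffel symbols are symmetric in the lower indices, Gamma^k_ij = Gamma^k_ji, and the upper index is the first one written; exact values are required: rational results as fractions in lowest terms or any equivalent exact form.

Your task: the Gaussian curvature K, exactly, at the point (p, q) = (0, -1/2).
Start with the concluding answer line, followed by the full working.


Answer: K = -27972/63001

E = 51/4, F = -1/2, G = 5/4, EG - F^2 = 251/16 at the point
E_p = 4/3, E_q = -21, F_p = 47/12, F_q = 0, G_p = 0, G_q = 0
E_qq = 18, F_pq = -9/2, G_pp = 9/2
Apply the Brioschi formula K = (det M1 - det M2)/(EG - F^2)^2 over the derivative matrices of E, F, G.
M1 = [[-E_qq/2 + F_pq - G_pp/2, E_p/2, F_p - E_q/2], [F_q - G_p/2, E, F], [G_q/2, F, G]] = [[-63/4, 2/3, 173/12], [0, 51/4, -1/2], [0, -1/2, 5/4]]; det M1 = -15813/64
M2 = [[0, E_q/2, G_p/2], [E_q/2, E, F], [G_p/2, F, G]] = [[0, -21/2, 0], [-21/2, 51/4, -1/2], [0, -1/2, 5/4]]; det M2 = -2205/16
det M1 - det M2 = -6993/64; K = -6993/64 / (251/16)^2 = -27972/63001


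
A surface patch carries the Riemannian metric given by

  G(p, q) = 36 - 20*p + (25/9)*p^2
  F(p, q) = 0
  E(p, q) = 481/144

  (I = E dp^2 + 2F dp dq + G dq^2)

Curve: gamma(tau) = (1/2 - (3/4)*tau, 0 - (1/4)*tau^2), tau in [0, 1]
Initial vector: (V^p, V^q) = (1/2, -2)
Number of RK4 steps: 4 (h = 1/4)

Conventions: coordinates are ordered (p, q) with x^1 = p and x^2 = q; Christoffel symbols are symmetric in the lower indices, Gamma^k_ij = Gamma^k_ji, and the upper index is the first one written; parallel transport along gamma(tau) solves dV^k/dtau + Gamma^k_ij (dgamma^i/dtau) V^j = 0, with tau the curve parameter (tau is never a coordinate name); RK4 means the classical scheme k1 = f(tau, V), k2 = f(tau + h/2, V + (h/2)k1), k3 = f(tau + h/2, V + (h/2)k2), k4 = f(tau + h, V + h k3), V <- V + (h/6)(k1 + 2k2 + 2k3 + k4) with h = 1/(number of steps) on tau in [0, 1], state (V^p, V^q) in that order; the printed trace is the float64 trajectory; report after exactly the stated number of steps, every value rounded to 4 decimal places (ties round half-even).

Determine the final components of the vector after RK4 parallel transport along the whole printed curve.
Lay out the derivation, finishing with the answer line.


gamma'(tau) = (-3/4, -(1/2)*tau); f(tau, V)^k = -Gamma^k_ij(gamma(tau)) gamma'^i(tau) V^j; h = 1/4; intermediate values shown to 6 dp
curve data and Christoffel symbols at the stage parameters:
  tau = 0.000000: gamma = (0.500000, 0.000000), gamma' = (-0.750000, 0.000000); Gamma_ppp = 0.000000, Gamma_ppq = 0.000000, Gamma_pqq = 2.577963, Gamma_qpp = 0.000000, Gamma_qpq = -0.322581, Gamma_qqq = 0.000000
  tau = 0.125000: gamma = (0.406250, -0.003906), gamma' = (-0.750000, -0.062500); Gamma_ppp = 0.000000, Gamma_ppq = 0.000000, Gamma_pqq = 2.655925, Gamma_qpp = 0.000000, Gamma_qpq = -0.313112, Gamma_qqq = 0.000000
  tau = 0.250000: gamma = (0.312500, -0.015625), gamma' = (-0.750000, -0.125000); Gamma_ppp = 0.000000, Gamma_ppq = 0.000000, Gamma_pqq = 2.733888, Gamma_qpp = 0.000000, Gamma_qpq = -0.304183, Gamma_qqq = 0.000000
  tau = 0.375000: gamma = (0.218750, -0.035156), gamma' = (-0.750000, -0.187500); Gamma_ppp = 0.000000, Gamma_ppq = 0.000000, Gamma_pqq = 2.811850, Gamma_qpp = 0.000000, Gamma_qpq = -0.295749, Gamma_qqq = 0.000000
  tau = 0.500000: gamma = (0.125000, -0.062500), gamma' = (-0.750000, -0.250000); Gamma_ppp = 0.000000, Gamma_ppq = 0.000000, Gamma_pqq = 2.889813, Gamma_qpp = 0.000000, Gamma_qpq = -0.287770, Gamma_qqq = 0.000000
  tau = 0.625000: gamma = (0.031250, -0.097656), gamma' = (-0.750000, -0.312500); Gamma_ppp = 0.000000, Gamma_ppq = 0.000000, Gamma_pqq = 2.967775, Gamma_qpp = 0.000000, Gamma_qpq = -0.280210, Gamma_qqq = 0.000000
  tau = 0.750000: gamma = (-0.062500, -0.140625), gamma' = (-0.750000, -0.375000); Gamma_ppp = 0.000000, Gamma_ppq = 0.000000, Gamma_pqq = 3.045738, Gamma_qpp = 0.000000, Gamma_qpq = -0.273038, Gamma_qqq = 0.000000
  tau = 0.875000: gamma = (-0.156250, -0.191406), gamma' = (-0.750000, -0.437500); Gamma_ppp = 0.000000, Gamma_ppq = 0.000000, Gamma_pqq = 3.123701, Gamma_qpp = 0.000000, Gamma_qpq = -0.266223, Gamma_qqq = 0.000000
  tau = 1.000000: gamma = (-0.250000, -0.250000), gamma' = (-0.750000, -0.500000); Gamma_ppp = 0.000000, Gamma_ppq = 0.000000, Gamma_pqq = 3.201663, Gamma_qpp = 0.000000, Gamma_qpq = -0.259740, Gamma_qqq = 0.000000
step 0: V^p = 0.5000, V^q = -2.0000
step 1: k1 = (0.000000, 0.483871), k2 = (-0.321951, 0.445679), k3 = (-0.322743, 0.447588), k4 = (-0.645233, 0.414802); V <- V + (h/6)(k1 + 2k2 + 2k3 + k4): V^p = 0.4194, V^q = -1.8881
step 2: k1 = (-0.645237, 0.414803), k2 = (-0.968120, 0.388521), k3 = (-0.969852, 0.391488), k4 = (-1.293368, 0.373655); V <- V + (h/6)(k1 + 2k2 + 2k3 + k4): V^p = 0.1771, V^q = -1.7903
step 3: k1 = (-1.293381, 0.373645), k2 = (-1.617027, 0.365069), k3 = (-1.618022, 0.368837), k4 = (-1.939435, 0.371006); V <- V + (h/6)(k1 + 2k2 + 2k3 + k4): V^p = -0.2272, V^q = -1.6981
step 4: k1 = (-1.939462, 0.370989), k2 = (-2.257250, 0.384487), k3 = (-2.254944, 0.388777), k4 = (-2.562744, 0.414575); V <- V + (h/6)(k1 + 2k2 + 2k3 + k4): V^p = -0.7908, V^q = -1.6009

Answer: V^p = -0.7908, V^q = -1.6009


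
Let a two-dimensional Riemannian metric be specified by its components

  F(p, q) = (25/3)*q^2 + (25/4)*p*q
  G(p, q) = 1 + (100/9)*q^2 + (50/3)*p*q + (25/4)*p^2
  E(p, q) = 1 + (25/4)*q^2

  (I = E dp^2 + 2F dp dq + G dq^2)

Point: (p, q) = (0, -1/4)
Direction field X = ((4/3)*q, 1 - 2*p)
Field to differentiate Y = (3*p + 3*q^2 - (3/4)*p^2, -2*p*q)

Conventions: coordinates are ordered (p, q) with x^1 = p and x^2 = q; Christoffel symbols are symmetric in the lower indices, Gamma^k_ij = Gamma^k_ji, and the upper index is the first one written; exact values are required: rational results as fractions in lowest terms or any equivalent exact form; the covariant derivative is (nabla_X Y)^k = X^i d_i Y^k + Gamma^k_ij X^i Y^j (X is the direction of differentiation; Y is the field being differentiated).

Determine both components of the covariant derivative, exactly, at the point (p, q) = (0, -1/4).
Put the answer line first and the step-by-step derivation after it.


Answer: (nabla_X Y)^p = -12685/4804, (nabla_X Y)^q = -2551/7206

E = 89/64, F = 25/48, G = 61/36 at the point
E_p = 0, E_q = -25/8, F_p = -25/16, F_q = -25/6, G_p = -25/6, G_q = -50/9
EG - F^2 = 1201/576;  g^inv = (576/1201) * [[61/36, -25/48], [-25/48, 89/64]]
first-kind symbols [ij,l] = (1/2)(d_i g_jl + d_j g_il - d_l g_ij): [pp,p] = E_p/2 = 0, [pp,q] = F_p - E_q/2 = 0, [pq,p] = E_q/2 = -25/16, [pq,q] = G_p/2 = -25/12, [qq,p] = F_q - G_p/2 = -25/12, [qq,q] = G_q/2 = -25/9
Gamma^p_ij = (G*[ij,p] - F*[ij,q])/(EG - F^2), Gamma^q_ij = (E*[ij,q] - F*[ij,p])/(EG - F^2)
Gamma_ppp = 0, Gamma_ppq = -900/1201, Gamma_pqq = -1200/1201, Gamma_qpp = 0, Gamma_qpq = -1200/1201, Gamma_qqq = -1600/1201
X = (-1/3, 1), Y = (3/16, 0) at the point


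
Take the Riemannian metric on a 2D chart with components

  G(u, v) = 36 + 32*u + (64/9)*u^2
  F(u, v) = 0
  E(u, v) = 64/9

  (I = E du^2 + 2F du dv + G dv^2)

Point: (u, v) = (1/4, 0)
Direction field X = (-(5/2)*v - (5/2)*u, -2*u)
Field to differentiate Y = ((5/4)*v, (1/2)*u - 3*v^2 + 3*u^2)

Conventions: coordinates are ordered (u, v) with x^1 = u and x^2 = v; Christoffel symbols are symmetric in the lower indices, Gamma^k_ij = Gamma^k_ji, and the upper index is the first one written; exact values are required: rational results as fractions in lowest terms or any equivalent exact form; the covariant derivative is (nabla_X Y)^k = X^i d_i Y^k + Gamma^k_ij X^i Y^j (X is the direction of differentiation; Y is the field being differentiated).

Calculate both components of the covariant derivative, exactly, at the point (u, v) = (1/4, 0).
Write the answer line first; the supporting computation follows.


Answer: (nabla_X Y)^u = -15/64, (nabla_X Y)^v = -85/64

E = 64/9, F = 0, G = 400/9 at the point
E_u = 0, E_v = 0, F_u = 0, F_v = 0, G_u = 320/9, G_v = 0
EG - F^2 = 25600/81;  g^inv = (81/25600) * [[400/9, 0], [0, 64/9]]
first-kind symbols [ij,l] = (1/2)(d_i g_jl + d_j g_il - d_l g_ij): [uu,u] = E_u/2 = 0, [uu,v] = F_u - E_v/2 = 0, [uv,u] = E_v/2 = 0, [uv,v] = G_u/2 = 160/9, [vv,u] = F_v - G_u/2 = -160/9, [vv,v] = G_v/2 = 0
Gamma^u_ij = (G*[ij,u] - F*[ij,v])/(EG - F^2), Gamma^v_ij = (E*[ij,v] - F*[ij,u])/(EG - F^2)
Gamma_uuu = 0, Gamma_uuv = 0, Gamma_uvv = -5/2, Gamma_vuu = 0, Gamma_vuv = 2/5, Gamma_vvv = 0
X = (-5/8, -1/2), Y = (0, 5/16) at the point
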